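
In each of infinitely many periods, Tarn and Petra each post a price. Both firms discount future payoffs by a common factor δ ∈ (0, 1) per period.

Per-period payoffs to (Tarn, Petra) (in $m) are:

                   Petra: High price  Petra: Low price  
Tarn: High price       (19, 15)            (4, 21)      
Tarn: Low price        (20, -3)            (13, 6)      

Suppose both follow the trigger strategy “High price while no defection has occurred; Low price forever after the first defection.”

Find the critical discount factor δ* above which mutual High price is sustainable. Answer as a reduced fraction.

For Tarn: deviation gain 20−19 = 1, per-period punishment loss 19−13 = 6. IC gives δ ≥ 1/7.
For Petra: gain 6, loss 9 per period, so δ ≥ 6/15 = 2/5.
The tighter constraint is Petra's, so cooperation needs δ ≥ 2/5.

2/5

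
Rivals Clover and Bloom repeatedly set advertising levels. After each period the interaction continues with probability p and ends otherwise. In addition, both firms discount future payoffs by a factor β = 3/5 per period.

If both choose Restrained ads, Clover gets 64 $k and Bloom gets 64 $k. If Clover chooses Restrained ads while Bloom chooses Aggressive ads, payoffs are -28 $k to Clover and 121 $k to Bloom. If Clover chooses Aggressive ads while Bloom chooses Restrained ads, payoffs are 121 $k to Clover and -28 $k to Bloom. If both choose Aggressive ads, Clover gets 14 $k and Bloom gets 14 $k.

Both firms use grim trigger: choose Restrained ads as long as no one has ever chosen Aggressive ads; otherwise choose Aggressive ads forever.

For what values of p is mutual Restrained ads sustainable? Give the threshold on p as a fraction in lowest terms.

95/107

Expected continuation weight on next period's payoff is β·p = 3/5·p, which plays the role of the discount factor.
Cooperation requires 3/5·p ≥ (121−64)/(121−14) = 57/107, hence p ≥ 95/107.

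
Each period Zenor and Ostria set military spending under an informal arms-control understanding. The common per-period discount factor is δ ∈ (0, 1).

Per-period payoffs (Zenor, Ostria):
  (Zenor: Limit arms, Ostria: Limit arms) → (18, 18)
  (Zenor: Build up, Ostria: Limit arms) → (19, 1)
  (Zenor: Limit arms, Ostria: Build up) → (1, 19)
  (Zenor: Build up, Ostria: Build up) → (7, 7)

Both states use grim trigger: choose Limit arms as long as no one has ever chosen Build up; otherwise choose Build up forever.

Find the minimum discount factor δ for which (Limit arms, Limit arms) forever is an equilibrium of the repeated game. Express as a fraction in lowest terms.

1/12

Cooperation forever yields 18 each period: 18/(1−δ).
Deviating yields 19 once, then 7 forever: 19 + 7δ/(1−δ).
No profitable deviation requires 18/(1−δ) ≥ 19 + 7δ/(1−δ).
Multiplying by (1−δ): 18 ≥ 19(1−δ) + 7δ = 19 − 12δ.
So 12δ ≥ 1, i.e. δ ≥ 1/12.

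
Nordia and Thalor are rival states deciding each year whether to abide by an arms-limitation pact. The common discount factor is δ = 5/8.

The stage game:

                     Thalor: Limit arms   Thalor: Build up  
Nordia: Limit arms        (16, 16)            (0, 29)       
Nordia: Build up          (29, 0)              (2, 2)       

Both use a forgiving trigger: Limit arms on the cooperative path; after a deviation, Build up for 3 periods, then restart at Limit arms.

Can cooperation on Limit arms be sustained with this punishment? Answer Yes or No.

Yes

IC: δ+…+δ^3 ≥ (29−16)/(16−2) = 13/14.
At δ = 5/8: partial sum = 1.2598 ≥ 0.9286. Cooperation sustainable.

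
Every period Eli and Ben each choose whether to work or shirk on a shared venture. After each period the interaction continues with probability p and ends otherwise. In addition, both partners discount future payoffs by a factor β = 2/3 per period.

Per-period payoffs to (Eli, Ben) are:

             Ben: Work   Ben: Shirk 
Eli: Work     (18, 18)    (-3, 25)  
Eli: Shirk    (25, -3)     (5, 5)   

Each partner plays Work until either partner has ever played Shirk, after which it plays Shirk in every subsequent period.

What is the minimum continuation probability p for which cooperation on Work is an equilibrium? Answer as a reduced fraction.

21/40

With continuation probability p and discount β, the effective per-period discount factor is βp.
Grim-trigger IC: βp ≥ (25−18)/(25−5) = 7/20.
So p ≥ (7/20)/(2/3) = 21/40.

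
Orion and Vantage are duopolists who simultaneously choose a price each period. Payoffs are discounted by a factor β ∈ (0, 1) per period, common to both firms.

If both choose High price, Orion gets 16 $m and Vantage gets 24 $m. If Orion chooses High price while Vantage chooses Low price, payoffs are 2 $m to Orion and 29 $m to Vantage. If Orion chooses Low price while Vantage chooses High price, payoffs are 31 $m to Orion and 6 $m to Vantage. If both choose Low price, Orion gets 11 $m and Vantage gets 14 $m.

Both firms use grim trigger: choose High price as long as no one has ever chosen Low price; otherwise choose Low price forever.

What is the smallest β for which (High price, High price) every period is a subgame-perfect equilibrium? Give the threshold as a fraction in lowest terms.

3/4

Orion's threshold: (31−16)/(31−11) = 3/4.
Vantage's threshold: (29−24)/(29−14) = 1/3.
3/4 > 1/3, so Orion binds and β* = 3/4.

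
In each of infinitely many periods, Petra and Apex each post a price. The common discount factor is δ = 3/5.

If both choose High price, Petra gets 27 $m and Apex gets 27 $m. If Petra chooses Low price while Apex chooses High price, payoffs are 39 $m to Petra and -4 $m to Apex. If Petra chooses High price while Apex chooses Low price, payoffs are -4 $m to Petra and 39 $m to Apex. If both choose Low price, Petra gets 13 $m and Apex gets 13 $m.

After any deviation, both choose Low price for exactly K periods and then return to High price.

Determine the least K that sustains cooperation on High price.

IC: δ(1−δ^K)/(1−δ) ≥ (39−27)/(27−13) = 6/7.
With δ = 3/5: need 1 − δ^K ≥ 6/7·(1−3/5)/(3/5), i.e. δ^K ≤ 0.4286.
Since (3/5)^1 = 0.6000 and (3/5)^2 = 0.3600, the smallest such K is 2.

2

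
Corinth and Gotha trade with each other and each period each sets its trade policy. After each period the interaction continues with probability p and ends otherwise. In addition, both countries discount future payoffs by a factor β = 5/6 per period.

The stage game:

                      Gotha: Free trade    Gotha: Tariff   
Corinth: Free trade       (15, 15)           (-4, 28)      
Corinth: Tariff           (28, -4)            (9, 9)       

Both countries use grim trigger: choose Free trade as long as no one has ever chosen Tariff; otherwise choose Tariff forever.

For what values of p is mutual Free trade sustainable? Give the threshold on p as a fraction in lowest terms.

Expected continuation weight on next period's payoff is β·p = 5/6·p, which plays the role of the discount factor.
Cooperation requires 5/6·p ≥ (28−15)/(28−9) = 13/19, hence p ≥ 78/95.

78/95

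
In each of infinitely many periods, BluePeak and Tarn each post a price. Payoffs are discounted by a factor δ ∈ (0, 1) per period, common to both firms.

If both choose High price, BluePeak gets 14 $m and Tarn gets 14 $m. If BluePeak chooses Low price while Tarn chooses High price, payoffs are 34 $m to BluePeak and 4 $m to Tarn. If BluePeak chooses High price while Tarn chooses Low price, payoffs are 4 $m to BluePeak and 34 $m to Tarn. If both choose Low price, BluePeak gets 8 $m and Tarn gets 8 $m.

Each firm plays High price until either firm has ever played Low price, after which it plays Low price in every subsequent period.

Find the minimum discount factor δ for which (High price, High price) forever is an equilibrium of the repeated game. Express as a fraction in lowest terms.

14/(1−δ) ≥ 34 + 8δ/(1−δ)
14 ≥ 34 − 26δ
δ ≥ 20/26 = 10/13.

10/13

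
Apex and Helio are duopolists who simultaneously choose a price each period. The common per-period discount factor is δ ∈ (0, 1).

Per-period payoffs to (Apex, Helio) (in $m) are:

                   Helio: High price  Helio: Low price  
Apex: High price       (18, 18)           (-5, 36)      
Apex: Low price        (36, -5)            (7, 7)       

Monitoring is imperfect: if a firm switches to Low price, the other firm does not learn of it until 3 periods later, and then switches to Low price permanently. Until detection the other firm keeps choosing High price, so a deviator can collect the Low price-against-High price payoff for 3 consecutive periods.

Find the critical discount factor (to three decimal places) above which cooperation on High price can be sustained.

0.853

The best deviation is to choose Low price for all 3 undetected periods, earning 36 each, then 7 forever once detected.
Deviation value: 36(1−δ^3)/(1−δ) + 7δ^3/(1−δ); cooperation value: 18/(1−δ).
IC: 18 ≥ 36(1−δ^3) + 7δ^3 = 36 − 29δ^3.
So δ^3 ≥ 18/29, giving δ ≥ (18/29)^(1/3) ≈ 0.853.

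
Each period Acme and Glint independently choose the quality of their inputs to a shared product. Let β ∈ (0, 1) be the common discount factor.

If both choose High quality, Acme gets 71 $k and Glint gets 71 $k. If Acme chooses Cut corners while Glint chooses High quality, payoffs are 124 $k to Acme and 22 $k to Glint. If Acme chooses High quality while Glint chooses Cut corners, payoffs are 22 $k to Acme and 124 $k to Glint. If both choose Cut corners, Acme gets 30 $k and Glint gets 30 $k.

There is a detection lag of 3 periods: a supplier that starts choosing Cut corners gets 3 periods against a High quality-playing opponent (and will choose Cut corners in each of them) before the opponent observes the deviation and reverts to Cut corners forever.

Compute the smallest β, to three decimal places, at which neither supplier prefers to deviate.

A deviator earns 124 for 3 periods, then 30 forever; cooperating earns 71 forever. Multiplying the IC by (1−β):
71 ≥ 124(1−β^3) + 30β^3, so 94·β^3 ≥ 53 and β^3 ≥ 53/94.
β ≥ (53/94)^(1/3) ≈ 0.826.

0.826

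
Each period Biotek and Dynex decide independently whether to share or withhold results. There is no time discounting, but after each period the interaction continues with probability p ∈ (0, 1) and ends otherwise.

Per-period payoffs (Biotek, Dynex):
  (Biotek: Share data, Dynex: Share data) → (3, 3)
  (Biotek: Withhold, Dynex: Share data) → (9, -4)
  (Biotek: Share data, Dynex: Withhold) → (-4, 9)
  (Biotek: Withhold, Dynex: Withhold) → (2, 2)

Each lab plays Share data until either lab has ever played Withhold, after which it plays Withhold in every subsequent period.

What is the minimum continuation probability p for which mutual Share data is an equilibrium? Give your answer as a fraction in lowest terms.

6/7

Expected cooperation value is 3 + p·3 + p²·3 + … = 3/(1−p); deviation gives 9 + p·2/(1−p).
3 ≥ 9(1−p) + 2p ⇒ 7p ≥ 6 ⇒ p ≥ 6/7.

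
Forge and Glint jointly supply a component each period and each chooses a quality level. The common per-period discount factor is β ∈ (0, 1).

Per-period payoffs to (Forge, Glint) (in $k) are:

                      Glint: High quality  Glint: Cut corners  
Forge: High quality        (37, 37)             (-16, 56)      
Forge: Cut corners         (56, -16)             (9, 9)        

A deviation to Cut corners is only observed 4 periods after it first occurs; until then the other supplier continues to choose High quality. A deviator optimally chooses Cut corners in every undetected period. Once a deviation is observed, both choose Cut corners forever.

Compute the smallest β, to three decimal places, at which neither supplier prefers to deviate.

0.797

Deviating for the 4 undetected periods gains 56−37 = 19 per period over cooperation, then loses 37−9 = 28 per period forever once punishment starts.
Gain: 19(1 + β + … + β^3); loss: 28·β^4/(1−β).
No profitable deviation ⇔ 19(1−β^4) ≤ 28·β^4, i.e. β^4 ≥ 19/(19+28) = 19/47.
Hence β ≥ (19/47)^(1/4) ≈ 0.797.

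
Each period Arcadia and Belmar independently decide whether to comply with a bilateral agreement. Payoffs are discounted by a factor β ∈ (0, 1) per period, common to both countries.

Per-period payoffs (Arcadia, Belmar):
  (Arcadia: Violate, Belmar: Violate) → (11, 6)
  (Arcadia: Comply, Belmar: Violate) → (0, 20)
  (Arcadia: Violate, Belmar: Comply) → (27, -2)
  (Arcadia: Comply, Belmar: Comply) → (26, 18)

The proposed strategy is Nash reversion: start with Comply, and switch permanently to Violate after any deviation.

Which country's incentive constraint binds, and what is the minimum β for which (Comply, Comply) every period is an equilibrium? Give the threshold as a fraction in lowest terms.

Arcadia: cooperation gives 26 each period; deviation gives 27 once then 11 forever.
  26/(1−β) ≥ 27 + 11β/(1−β) ⇒ β ≥ 1/16.
Belmar: cooperation gives 18 each period; deviation gives 20 once then 6 forever.
  β ≥ 2/14 = 1/7.
Both must hold, so the binding constraint is Belmar's: β ≥ 1/7.

Belmar; β ≥ 1/7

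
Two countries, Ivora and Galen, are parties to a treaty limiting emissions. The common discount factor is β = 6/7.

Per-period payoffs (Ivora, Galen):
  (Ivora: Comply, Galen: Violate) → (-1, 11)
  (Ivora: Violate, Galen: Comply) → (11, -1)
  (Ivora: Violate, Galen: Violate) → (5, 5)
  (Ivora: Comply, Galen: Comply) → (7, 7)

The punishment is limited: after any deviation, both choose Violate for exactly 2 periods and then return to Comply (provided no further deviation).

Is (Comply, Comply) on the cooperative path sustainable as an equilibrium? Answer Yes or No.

No

Comparing payoff streams over the 3 periods until play realigns: cooperate → 7(1+β+…+β^2); deviate → 11 + 5(β+…+β^2).
Cooperation is sustained iff (7−5)(β+…+β^2) ≥ 11−7.
β+…+β^2 = 6/7·(1−(6/7)^2)/(1−6/7) = 1.5918, and (11−7)/(7−5) = 2.0000.
1.5918 < 2.0000, so cooperation is not sustainable.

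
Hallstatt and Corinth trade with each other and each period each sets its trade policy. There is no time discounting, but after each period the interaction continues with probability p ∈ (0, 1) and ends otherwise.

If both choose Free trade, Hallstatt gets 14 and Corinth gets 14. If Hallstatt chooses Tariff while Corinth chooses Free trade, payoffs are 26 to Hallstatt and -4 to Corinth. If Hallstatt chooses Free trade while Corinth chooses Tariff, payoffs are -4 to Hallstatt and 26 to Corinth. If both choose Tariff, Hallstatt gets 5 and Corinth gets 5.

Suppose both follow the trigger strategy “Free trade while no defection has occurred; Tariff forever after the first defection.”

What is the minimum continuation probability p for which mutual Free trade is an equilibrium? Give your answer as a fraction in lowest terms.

4/7

Expected cooperation value is 14 + p·14 + p²·14 + … = 14/(1−p); deviation gives 26 + p·5/(1−p).
14 ≥ 26(1−p) + 5p ⇒ 21p ≥ 12 ⇒ p ≥ 12/21 = 4/7.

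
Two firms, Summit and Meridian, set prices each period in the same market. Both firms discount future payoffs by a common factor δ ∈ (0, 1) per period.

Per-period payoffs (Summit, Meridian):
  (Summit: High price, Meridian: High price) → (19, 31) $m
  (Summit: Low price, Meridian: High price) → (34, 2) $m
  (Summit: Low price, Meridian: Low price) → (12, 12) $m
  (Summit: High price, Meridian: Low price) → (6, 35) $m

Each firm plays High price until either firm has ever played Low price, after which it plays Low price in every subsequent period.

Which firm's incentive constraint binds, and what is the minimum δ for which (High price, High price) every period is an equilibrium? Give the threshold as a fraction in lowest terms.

For Summit: deviation gain 34−19 = 15, per-period punishment loss 19−12 = 7. IC gives δ ≥ 15/22.
For Meridian: gain 4, loss 19 per period, so δ ≥ 4/23.
The tighter constraint is Summit's, so cooperation needs δ ≥ 15/22.

Summit; δ ≥ 15/22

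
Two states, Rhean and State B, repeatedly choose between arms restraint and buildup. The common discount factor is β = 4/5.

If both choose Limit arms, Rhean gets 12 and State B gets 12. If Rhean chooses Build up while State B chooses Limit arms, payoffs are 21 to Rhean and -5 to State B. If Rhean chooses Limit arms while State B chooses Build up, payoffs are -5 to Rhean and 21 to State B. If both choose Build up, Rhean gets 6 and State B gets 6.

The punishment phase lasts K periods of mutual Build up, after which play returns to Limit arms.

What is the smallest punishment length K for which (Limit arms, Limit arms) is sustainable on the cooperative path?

3

No profitable deviation requires (12−6)(β+…+β^K) ≥ 21−12, i.e. β+…+β^K ≥ 3/2 ≈ 1.5000.
With β = 4/5, the partial sums are K=1: 0.8000, K=2: 1.4400, K=3: 1.9520.
K = 3 is the first length at which the sum reaches 1.5000.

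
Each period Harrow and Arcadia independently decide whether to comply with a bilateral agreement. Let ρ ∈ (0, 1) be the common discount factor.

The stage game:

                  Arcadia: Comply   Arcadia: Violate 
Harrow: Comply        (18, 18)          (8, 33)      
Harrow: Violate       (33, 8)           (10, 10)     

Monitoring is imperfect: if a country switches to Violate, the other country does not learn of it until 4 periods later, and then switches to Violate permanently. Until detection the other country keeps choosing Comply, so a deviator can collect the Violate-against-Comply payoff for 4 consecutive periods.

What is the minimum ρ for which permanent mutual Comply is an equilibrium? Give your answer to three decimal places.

A deviator earns 33 for 4 periods, then 10 forever; cooperating earns 18 forever. Multiplying the IC by (1−ρ):
18 ≥ 33(1−ρ^4) + 10ρ^4, so 23·ρ^4 ≥ 15 and ρ^4 ≥ 15/23.
ρ ≥ (15/23)^(1/4) ≈ 0.899.

0.899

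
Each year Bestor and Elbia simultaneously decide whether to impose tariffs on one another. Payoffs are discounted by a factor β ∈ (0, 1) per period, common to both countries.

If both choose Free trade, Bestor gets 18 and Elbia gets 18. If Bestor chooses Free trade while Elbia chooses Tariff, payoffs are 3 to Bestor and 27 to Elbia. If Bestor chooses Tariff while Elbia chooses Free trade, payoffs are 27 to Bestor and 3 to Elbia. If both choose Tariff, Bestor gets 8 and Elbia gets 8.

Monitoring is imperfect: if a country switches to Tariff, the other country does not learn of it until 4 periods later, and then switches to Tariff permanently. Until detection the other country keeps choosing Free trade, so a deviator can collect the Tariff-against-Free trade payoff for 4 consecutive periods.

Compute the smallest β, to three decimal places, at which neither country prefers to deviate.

The best deviation is to choose Tariff for all 4 undetected periods, earning 27 each, then 8 forever once detected.
Deviation value: 27(1−β^4)/(1−β) + 8β^4/(1−β); cooperation value: 18/(1−β).
IC: 18 ≥ 27(1−β^4) + 8β^4 = 27 − 19β^4.
So β^4 ≥ 9/19, giving β ≥ (9/19)^(1/4) ≈ 0.830.

0.830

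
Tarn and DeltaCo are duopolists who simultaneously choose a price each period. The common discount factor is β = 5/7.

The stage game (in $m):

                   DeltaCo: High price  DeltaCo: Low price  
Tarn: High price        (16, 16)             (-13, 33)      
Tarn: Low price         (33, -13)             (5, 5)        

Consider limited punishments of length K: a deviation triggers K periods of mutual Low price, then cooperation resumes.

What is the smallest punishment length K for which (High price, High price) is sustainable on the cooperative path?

No profitable deviation requires (16−5)(β+…+β^K) ≥ 33−16, i.e. β+…+β^K ≥ 17/11 ≈ 1.5455.
With β = 5/7, the partial sums are K=1: 0.7143, K=2: 1.2245, K=3: 1.5889.
K = 3 is the first length at which the sum reaches 1.5455.

3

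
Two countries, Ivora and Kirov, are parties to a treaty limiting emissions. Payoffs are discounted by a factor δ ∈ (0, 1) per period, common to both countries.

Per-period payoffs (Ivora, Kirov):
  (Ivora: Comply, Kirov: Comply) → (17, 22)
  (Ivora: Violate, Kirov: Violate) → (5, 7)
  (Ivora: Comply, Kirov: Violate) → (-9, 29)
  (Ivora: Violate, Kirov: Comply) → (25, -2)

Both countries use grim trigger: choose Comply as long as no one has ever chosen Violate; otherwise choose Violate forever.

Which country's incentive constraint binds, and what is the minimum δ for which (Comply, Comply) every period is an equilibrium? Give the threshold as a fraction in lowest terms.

Ivora; δ ≥ 2/5

Ivora's threshold: (25−17)/(25−5) = 2/5.
Kirov's threshold: (29−22)/(29−7) = 7/22.
2/5 > 7/22, so Ivora binds and δ* = 2/5.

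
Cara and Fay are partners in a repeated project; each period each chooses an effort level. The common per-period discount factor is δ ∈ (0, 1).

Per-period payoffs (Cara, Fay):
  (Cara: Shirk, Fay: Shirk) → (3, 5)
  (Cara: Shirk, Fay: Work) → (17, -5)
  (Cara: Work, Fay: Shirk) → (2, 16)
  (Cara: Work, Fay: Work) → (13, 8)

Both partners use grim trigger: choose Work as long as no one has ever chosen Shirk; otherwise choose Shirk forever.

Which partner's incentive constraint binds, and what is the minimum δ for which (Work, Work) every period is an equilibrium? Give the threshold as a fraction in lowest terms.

Fay; δ ≥ 8/11

For Cara: deviation gain 17−13 = 4, per-period punishment loss 13−3 = 10. IC gives δ ≥ 4/14 = 2/7.
For Fay: gain 8, loss 3 per period, so δ ≥ 8/11.
The tighter constraint is Fay's, so cooperation needs δ ≥ 8/11.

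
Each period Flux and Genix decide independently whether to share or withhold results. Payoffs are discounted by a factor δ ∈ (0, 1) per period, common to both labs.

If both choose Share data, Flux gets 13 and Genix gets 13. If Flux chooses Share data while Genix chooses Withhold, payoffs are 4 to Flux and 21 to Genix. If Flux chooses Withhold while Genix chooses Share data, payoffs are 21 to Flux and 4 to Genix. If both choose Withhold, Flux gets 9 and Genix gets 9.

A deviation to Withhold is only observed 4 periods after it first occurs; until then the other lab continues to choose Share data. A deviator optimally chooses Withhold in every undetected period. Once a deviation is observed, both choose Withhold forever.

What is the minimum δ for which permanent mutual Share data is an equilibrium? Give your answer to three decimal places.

0.904

Deviating for the 4 undetected periods gains 21−13 = 8 per period over cooperation, then loses 13−9 = 4 per period forever once punishment starts.
Gain: 8(1 + δ + … + δ^3); loss: 4·δ^4/(1−δ).
No profitable deviation ⇔ 8(1−δ^4) ≤ 4·δ^4, i.e. δ^4 ≥ 8/(8+4) = 2/3.
Hence δ ≥ (2/3)^(1/4) ≈ 0.904.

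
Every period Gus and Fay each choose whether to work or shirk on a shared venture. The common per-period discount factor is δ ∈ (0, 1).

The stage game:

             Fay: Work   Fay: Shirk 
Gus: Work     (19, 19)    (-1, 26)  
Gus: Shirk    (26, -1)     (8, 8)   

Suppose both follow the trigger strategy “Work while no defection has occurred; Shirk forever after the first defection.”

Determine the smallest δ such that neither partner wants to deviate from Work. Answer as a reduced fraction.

7/18

Cooperation forever yields 19 each period: 19/(1−δ).
Deviating yields 26 once, then 8 forever: 26 + 8δ/(1−δ).
No profitable deviation requires 19/(1−δ) ≥ 26 + 8δ/(1−δ).
Multiplying by (1−δ): 19 ≥ 26(1−δ) + 8δ = 26 − 18δ.
So 18δ ≥ 7, i.e. δ ≥ 7/18.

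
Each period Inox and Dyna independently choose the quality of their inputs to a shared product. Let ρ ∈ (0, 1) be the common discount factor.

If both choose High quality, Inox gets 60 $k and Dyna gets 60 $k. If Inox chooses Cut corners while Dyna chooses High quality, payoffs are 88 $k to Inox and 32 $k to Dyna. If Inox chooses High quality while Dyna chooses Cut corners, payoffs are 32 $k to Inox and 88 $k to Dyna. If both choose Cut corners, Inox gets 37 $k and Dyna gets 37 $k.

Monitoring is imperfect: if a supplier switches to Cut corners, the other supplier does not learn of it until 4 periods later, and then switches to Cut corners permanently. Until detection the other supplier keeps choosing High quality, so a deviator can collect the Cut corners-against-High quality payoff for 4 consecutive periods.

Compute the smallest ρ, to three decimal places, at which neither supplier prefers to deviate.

Deviating for the 4 undetected periods gains 88−60 = 28 per period over cooperation, then loses 60−37 = 23 per period forever once punishment starts.
Gain: 28(1 + ρ + … + ρ^3); loss: 23·ρ^4/(1−ρ).
No profitable deviation ⇔ 28(1−ρ^4) ≤ 23·ρ^4, i.e. ρ^4 ≥ 28/(28+23) = 28/51.
Hence ρ ≥ (28/51)^(1/4) ≈ 0.861.

0.861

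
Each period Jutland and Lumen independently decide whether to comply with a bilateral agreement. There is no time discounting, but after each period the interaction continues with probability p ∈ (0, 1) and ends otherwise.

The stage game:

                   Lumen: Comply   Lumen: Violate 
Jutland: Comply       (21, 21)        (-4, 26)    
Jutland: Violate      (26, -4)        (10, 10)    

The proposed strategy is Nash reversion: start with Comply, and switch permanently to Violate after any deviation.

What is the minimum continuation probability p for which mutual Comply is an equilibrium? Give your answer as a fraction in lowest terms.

5/16

With no time discounting, the continuation probability p plays the role of the discount factor.
Grim-trigger IC: 21/(1−p) ≥ 26 + 10p/(1−p) ⇒ p ≥ (26−21)/(26−10) = 5/16.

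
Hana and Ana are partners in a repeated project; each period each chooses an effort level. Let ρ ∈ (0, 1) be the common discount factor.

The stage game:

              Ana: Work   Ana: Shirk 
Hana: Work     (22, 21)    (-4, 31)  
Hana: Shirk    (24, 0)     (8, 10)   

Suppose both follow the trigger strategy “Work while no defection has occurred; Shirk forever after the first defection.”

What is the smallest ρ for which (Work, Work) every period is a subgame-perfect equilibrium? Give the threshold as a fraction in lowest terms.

Hana: cooperation gives 22 each period; deviation gives 24 once then 8 forever.
  22/(1−ρ) ≥ 24 + 8ρ/(1−ρ) ⇒ ρ ≥ 2/16 = 1/8.
Ana: cooperation gives 21 each period; deviation gives 31 once then 10 forever.
  ρ ≥ 10/21.
Both must hold, so the binding constraint is Ana's: ρ ≥ 10/21.

10/21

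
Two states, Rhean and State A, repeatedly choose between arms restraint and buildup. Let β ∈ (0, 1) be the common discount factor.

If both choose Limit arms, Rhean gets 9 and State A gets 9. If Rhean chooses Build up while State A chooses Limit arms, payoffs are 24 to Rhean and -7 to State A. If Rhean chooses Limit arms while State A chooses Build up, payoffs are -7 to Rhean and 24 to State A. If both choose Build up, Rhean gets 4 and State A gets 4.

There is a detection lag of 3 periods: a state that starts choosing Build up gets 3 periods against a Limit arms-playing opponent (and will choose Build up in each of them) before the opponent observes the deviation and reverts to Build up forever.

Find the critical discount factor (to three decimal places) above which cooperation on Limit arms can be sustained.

Deviating for the 3 undetected periods gains 24−9 = 15 per period over cooperation, then loses 9−4 = 5 per period forever once punishment starts.
Gain: 15(1 + β + … + β^2); loss: 5·β^3/(1−β).
No profitable deviation ⇔ 15(1−β^3) ≤ 5·β^3, i.e. β^3 ≥ 15/(15+5) = 3/4.
Hence β ≥ (3/4)^(1/3) ≈ 0.909.

0.909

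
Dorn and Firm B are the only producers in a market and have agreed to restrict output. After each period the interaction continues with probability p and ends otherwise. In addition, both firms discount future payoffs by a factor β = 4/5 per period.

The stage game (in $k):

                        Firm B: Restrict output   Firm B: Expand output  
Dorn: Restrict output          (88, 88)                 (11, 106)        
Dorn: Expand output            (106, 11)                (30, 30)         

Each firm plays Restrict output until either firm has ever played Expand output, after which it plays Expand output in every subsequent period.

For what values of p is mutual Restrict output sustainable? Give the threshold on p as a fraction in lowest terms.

Expected continuation weight on next period's payoff is β·p = 4/5·p, which plays the role of the discount factor.
Cooperation requires 4/5·p ≥ (106−88)/(106−30) = 9/38, hence p ≥ 45/152.

45/152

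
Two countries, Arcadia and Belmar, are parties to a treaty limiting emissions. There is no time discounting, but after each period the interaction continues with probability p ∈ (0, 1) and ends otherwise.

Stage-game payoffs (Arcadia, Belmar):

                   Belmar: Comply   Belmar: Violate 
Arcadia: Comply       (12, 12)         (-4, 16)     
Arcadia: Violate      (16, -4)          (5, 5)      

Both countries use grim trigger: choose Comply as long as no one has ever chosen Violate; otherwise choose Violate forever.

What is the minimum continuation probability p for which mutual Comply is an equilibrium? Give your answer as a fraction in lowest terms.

4/11

Expected cooperation value is 12 + p·12 + p²·12 + … = 12/(1−p); deviation gives 16 + p·5/(1−p).
12 ≥ 16(1−p) + 5p ⇒ 11p ≥ 4 ⇒ p ≥ 4/11.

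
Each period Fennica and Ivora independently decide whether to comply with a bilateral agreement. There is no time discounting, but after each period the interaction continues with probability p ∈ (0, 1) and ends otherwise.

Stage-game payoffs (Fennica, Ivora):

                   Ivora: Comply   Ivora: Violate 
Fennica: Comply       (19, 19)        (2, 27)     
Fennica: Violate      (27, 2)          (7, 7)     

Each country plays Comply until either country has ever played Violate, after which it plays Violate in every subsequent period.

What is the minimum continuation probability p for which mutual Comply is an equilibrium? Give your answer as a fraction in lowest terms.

2/5

Expected cooperation value is 19 + p·19 + p²·19 + … = 19/(1−p); deviation gives 27 + p·7/(1−p).
19 ≥ 27(1−p) + 7p ⇒ 20p ≥ 8 ⇒ p ≥ 8/20 = 2/5.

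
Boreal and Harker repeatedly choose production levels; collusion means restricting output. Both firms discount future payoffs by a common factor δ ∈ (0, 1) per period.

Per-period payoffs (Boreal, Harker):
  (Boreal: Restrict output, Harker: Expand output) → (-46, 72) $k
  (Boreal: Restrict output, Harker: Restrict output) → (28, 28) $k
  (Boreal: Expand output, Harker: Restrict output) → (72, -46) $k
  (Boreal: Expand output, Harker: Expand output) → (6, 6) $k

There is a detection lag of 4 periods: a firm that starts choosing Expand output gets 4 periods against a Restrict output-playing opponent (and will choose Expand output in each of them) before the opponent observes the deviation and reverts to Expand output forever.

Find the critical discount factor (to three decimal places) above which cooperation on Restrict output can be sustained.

0.904

The best deviation is to choose Expand output for all 4 undetected periods, earning 72 each, then 6 forever once detected.
Deviation value: 72(1−δ^4)/(1−δ) + 6δ^4/(1−δ); cooperation value: 28/(1−δ).
IC: 28 ≥ 72(1−δ^4) + 6δ^4 = 72 − 66δ^4.
So δ^4 ≥ 44/66 = 2/3, giving δ ≥ (2/3)^(1/4) ≈ 0.904.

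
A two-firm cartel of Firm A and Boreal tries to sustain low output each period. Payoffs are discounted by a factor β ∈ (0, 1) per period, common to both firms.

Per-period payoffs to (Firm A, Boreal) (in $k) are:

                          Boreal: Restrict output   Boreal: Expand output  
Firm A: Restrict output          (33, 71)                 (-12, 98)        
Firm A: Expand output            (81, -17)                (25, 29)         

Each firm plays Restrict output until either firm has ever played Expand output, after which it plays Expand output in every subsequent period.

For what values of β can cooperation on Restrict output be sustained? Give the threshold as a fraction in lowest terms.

Firm A's threshold: (81−33)/(81−25) = 6/7.
Boreal's threshold: (98−71)/(98−29) = 9/23.
6/7 > 9/23, so Firm A binds and β* = 6/7.

6/7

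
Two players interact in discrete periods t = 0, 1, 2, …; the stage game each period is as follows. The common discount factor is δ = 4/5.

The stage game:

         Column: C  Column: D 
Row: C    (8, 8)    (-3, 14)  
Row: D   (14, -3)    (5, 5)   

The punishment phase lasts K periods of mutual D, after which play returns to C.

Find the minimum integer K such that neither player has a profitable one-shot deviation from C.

IC: δ(1−δ^K)/(1−δ) ≥ (14−8)/(8−5) = 2.
With δ = 4/5: need 1 − δ^K ≥ 2·(1−4/5)/(4/5), i.e. δ^K ≤ 0.5000.
Since (4/5)^3 = 0.5120 and (4/5)^4 = 0.4096, the smallest such K is 4.

4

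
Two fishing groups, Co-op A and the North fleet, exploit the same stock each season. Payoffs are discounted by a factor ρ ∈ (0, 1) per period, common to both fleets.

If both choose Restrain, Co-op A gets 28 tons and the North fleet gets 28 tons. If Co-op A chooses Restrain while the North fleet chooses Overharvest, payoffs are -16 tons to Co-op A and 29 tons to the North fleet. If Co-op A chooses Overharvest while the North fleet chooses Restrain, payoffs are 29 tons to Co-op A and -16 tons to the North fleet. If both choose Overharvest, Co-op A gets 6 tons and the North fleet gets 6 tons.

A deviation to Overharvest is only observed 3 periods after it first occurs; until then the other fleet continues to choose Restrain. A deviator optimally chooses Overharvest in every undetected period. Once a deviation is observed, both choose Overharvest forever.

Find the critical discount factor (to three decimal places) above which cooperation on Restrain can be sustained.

Deviating for the 3 undetected periods gains 29−28 = 1 per period over cooperation, then loses 28−6 = 22 per period forever once punishment starts.
Gain: 1(1 + ρ + … + ρ^2); loss: 22·ρ^3/(1−ρ).
No profitable deviation ⇔ 1(1−ρ^3) ≤ 22·ρ^3, i.e. ρ^3 ≥ 1/(1+22) = 1/23.
Hence ρ ≥ (1/23)^(1/3) ≈ 0.352.

0.352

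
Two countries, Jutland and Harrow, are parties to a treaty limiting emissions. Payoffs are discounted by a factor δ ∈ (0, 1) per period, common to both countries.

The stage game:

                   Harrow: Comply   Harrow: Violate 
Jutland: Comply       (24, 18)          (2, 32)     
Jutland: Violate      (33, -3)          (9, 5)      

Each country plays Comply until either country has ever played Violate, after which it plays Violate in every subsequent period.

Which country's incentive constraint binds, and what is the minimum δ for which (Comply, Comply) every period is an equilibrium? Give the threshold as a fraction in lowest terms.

Harrow; δ ≥ 14/27

Jutland's threshold: (33−24)/(33−9) = 3/8.
Harrow's threshold: (32−18)/(32−5) = 14/27.
3/8 < 14/27, so Harrow binds and δ* = 14/27.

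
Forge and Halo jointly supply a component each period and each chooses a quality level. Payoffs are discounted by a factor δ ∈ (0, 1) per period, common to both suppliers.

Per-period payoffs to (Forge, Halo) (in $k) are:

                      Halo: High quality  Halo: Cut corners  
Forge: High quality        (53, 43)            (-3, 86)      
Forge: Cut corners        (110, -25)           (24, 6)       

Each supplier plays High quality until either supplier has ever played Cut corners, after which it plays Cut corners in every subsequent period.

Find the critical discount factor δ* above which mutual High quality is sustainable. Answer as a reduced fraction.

57/86

For Forge: deviation gain 110−53 = 57, per-period punishment loss 53−24 = 29. IC gives δ ≥ 57/86.
For Halo: gain 43, loss 37 per period, so δ ≥ 43/80.
The tighter constraint is Forge's, so cooperation needs δ ≥ 57/86.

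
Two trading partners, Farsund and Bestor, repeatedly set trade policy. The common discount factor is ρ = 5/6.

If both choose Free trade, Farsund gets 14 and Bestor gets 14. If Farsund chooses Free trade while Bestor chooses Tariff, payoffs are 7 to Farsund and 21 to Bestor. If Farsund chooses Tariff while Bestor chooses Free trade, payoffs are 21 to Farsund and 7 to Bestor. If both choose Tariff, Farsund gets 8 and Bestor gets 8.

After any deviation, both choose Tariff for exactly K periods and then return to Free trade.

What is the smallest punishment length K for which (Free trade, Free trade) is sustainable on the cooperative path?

2

IC: ρ(1−ρ^K)/(1−ρ) ≥ (21−14)/(14−8) = 7/6.
With ρ = 5/6: need 1 − ρ^K ≥ 7/6·(1−5/6)/(5/6), i.e. ρ^K ≤ 0.7667.
Since (5/6)^1 = 0.8333 and (5/6)^2 = 0.6944, the smallest such K is 2.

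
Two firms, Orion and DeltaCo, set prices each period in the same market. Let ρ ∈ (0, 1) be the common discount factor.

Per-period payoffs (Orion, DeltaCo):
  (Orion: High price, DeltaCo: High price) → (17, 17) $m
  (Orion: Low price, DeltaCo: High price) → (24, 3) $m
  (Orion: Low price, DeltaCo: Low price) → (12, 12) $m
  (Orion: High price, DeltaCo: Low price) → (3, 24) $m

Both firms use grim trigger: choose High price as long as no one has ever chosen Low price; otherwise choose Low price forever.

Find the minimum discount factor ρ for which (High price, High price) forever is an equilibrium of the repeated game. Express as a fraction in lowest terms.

7/12

One-period gain from deviating is 24 − 17 = 7. The loss is 17 − 12 = 5 in every subsequent period, with present value 5·ρ/(1−ρ).
Deviation is unprofitable when 5·ρ/(1−ρ) ≥ 7, i.e. ρ/(1−ρ) ≥ 7/5.
Equivalently ρ ≥ 7/(7+5) = 7/12.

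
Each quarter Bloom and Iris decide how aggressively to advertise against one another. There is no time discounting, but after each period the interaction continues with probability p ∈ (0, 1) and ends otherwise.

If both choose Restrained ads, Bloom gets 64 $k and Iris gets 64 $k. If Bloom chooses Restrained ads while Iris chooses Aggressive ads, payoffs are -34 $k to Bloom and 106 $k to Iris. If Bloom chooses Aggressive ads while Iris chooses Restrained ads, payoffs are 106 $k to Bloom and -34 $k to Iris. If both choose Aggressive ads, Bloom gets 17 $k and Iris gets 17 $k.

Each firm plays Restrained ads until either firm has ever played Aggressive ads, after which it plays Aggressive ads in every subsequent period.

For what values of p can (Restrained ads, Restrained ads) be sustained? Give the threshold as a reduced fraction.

42/89

Expected cooperation value is 64 + p·64 + p²·64 + … = 64/(1−p); deviation gives 106 + p·17/(1−p).
64 ≥ 106(1−p) + 17p ⇒ 89p ≥ 42 ⇒ p ≥ 42/89.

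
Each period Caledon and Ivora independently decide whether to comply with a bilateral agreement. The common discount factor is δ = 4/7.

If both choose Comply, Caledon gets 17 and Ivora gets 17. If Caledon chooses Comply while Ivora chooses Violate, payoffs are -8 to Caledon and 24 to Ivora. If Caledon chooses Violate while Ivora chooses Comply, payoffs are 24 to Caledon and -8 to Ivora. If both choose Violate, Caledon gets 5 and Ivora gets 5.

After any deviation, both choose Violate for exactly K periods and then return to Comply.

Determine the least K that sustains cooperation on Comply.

No profitable deviation requires (17−5)(δ+…+δ^K) ≥ 24−17, i.e. δ+…+δ^K ≥ 7/12 ≈ 0.5833.
With δ = 4/7, the partial sums are K=1: 0.5714, K=2: 0.8980.
K = 2 is the first length at which the sum reaches 0.5833.

2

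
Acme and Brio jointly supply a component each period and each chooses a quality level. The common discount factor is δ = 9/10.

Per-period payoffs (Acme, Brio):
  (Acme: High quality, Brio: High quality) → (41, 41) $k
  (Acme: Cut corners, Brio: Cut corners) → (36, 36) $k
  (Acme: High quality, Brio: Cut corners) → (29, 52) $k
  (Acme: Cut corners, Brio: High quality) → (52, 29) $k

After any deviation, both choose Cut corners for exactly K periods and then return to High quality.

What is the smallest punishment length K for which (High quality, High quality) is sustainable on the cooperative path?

3

No profitable deviation requires (41−36)(δ+…+δ^K) ≥ 52−41, i.e. δ+…+δ^K ≥ 11/5 ≈ 2.2000.
With δ = 9/10, the partial sums are K=1: 0.9000, K=2: 1.7100, K=3: 2.4390.
K = 3 is the first length at which the sum reaches 2.2000.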